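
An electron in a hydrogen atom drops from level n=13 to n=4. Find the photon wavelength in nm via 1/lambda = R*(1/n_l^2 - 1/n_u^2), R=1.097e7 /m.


1/lambda = R * (1/n_l^2 - 1/n_u^2)
= 1.097e7 * (1/4^2 - 1/13^2)
= 1.097e7 * (0.0625 - 0.005917)
= 1.097e7 * 0.056583
= 6.2071e+05 /m
lambda = 1 / 6.2071e+05 = 1611.0486 nm

1611.0486


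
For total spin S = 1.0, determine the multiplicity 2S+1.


Spin multiplicity = 2S + 1
= 2 * 1.0 + 1
= 2.0 + 1
= 3

3


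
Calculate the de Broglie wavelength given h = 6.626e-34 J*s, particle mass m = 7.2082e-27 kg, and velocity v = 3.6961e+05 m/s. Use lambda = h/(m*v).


lambda = h / (m * v)
= 6.626e-34 / (7.2082e-27 * 3.6961e+05)
= 6.626e-34 / 2.6642e-21
= 2.4870e-13 m

2.4870e-13


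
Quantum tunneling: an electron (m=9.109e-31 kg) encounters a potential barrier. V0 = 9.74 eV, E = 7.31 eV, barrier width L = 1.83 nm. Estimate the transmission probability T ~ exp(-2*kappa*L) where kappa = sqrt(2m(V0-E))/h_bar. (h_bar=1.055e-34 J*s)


V0 - E = 2.43 eV = 3.8929e-19 J
kappa = sqrt(2 * m * (V0-E)) / h_bar
= sqrt(2 * 9.109e-31 * 3.8929e-19) / 1.055e-34
= 7.9824e+09 /m
2*kappa*L = 2 * 7.9824e+09 * 1.83e-9
= 29.2155
T = exp(-29.2155) = 2.050540e-13

2.050540e-13


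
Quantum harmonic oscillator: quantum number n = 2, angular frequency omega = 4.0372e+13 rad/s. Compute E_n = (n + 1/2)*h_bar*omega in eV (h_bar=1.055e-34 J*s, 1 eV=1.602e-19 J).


E = (n + 1/2) * h_bar * omega
= (2 + 0.5) * 1.055e-34 * 4.0372e+13
= 2.5 * 4.2592e-21
= 1.0648e-20 J
= 0.0665 eV

0.0665


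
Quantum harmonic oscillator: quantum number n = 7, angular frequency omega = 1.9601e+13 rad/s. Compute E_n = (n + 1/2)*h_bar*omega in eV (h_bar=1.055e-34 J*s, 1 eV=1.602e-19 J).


E = (n + 1/2) * h_bar * omega
= (7 + 0.5) * 1.055e-34 * 1.9601e+13
= 7.5 * 2.0679e-21
= 1.5509e-20 J
= 0.0968 eV

0.0968


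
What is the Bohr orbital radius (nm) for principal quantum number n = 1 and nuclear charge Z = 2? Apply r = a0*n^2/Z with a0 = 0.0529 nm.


r = a0 * n^2 / Z
= 0.0529 * 1^2 / 2
= 0.0529 * 1 / 2
= 0.0265 nm

0.0265


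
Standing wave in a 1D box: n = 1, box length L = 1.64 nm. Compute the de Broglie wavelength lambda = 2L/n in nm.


lambda = 2L / n
= 2 * 1.64 / 1
= 3.28 / 1
= 3.28 nm

3.28


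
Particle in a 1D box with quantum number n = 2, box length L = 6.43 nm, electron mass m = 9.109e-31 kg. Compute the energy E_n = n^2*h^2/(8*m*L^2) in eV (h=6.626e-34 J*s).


E = n^2 * h^2 / (8 * m * L^2)
= 2^2 * (6.626e-34)^2 / (8 * 9.109e-31 * (6.43e-9)^2)
= 4 * 4.3904e-67 / (8 * 9.109e-31 * 4.1345e-17)
= 5.8288e-21 J
= 0.0364 eV

0.0364


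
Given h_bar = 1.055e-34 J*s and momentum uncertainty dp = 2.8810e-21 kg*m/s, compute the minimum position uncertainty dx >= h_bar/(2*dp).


dx = h_bar / (2 * dp)
= 1.055e-34 / (2 * 2.8810e-21)
= 1.055e-34 / 5.7620e-21
= 1.8310e-14 m

1.8310e-14


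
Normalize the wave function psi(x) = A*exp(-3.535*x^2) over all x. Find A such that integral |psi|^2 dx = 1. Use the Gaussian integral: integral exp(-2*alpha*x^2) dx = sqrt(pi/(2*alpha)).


integral |psi|^2 dx = A^2 * sqrt(pi/(2*alpha)) = 1
A^2 = sqrt(2*alpha/pi)
= sqrt(2 * 3.535 / pi)
= 1.50015
A = sqrt(1.50015)
= 1.2248

1.2248


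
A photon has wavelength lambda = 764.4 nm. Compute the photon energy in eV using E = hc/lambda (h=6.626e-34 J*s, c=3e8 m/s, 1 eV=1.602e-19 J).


E = hc / lambda
= (6.626e-34)(3e8) / (764.4e-9)
= 1.9878e-25 / 7.6440e-07
= 2.6005e-19 J
Converting to eV: 2.6005e-19 / 1.602e-19
= 1.6233 eV

1.6233


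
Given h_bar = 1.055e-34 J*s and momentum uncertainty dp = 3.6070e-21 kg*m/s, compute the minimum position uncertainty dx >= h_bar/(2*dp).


dx = h_bar / (2 * dp)
= 1.055e-34 / (2 * 3.6070e-21)
= 1.055e-34 / 7.2140e-21
= 1.4624e-14 m

1.4624e-14


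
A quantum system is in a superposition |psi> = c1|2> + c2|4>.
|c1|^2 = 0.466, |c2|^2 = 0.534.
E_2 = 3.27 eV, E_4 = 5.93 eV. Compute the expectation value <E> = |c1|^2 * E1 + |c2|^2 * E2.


<E> = |c1|^2 * E1 + |c2|^2 * E2
= 0.466 * 3.27 + 0.534 * 5.93
= 1.5238 + 3.1666
= 4.6904 eV

4.6904


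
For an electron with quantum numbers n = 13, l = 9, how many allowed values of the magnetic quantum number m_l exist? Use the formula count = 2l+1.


m_l ranges from -l to +l in integer steps
So m_l goes from -9 to +9
Count = 2l + 1 = 2*9 + 1
= 19

19


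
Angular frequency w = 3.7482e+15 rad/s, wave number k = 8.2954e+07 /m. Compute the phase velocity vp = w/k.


vp = w / k
= 3.7482e+15 / 8.2954e+07
= 4.5184e+07 m/s

4.5184e+07


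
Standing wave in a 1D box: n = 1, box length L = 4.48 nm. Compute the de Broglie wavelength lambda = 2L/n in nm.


lambda = 2L / n
= 2 * 4.48 / 1
= 8.96 / 1
= 8.96 nm

8.96


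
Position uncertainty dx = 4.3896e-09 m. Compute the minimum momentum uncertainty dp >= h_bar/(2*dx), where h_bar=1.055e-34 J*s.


dp = h_bar / (2 * dx)
= 1.055e-34 / (2 * 4.3896e-09)
= 1.055e-34 / 8.7792e-09
= 1.2017e-26 kg*m/s

1.2017e-26


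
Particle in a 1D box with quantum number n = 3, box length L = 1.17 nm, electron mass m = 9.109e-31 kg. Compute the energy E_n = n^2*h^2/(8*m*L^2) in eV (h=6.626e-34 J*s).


E = n^2 * h^2 / (8 * m * L^2)
= 3^2 * (6.626e-34)^2 / (8 * 9.109e-31 * (1.17e-9)^2)
= 9 * 4.3904e-67 / (8 * 9.109e-31 * 1.3689e-18)
= 3.9611e-19 J
= 2.4726 eV

2.4726


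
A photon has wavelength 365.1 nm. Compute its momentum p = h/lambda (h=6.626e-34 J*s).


p = h / lambda
= 6.626e-34 / (365.1e-9)
= 6.626e-34 / 3.6510e-07
= 1.8148e-27 kg*m/s

1.8148e-27


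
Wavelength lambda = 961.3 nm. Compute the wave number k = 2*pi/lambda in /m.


k = 2 * pi / lambda
= 6.2832 / (961.3e-9)
= 6.2832 / 9.6130e-07
= 6.5361e+06 /m

6.5361e+06


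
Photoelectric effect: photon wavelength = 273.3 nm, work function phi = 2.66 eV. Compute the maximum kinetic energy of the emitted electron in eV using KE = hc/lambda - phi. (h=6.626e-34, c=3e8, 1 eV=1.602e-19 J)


E_photon = hc / lambda
= (6.626e-34)(3e8) / (273.3e-9)
= 7.2733e-19 J
= 4.5402 eV
KE = E_photon - phi
= 4.5402 - 2.66
= 1.8802 eV

1.8802


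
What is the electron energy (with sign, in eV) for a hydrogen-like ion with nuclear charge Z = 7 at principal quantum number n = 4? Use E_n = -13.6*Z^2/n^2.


E_n = -13.6 * Z^2 / n^2
= -13.6 * 7^2 / 4^2
= -13.6 * 49 / 16
= -41.65 eV

-41.65


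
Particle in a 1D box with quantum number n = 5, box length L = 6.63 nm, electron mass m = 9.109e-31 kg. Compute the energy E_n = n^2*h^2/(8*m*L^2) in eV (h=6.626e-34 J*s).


E = n^2 * h^2 / (8 * m * L^2)
= 5^2 * (6.626e-34)^2 / (8 * 9.109e-31 * (6.63e-9)^2)
= 25 * 4.3904e-67 / (8 * 9.109e-31 * 4.3957e-17)
= 3.4265e-20 J
= 0.2139 eV

0.2139


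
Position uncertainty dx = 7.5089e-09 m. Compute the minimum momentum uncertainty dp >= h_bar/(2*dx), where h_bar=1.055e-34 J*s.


dp = h_bar / (2 * dx)
= 1.055e-34 / (2 * 7.5089e-09)
= 1.055e-34 / 1.5018e-08
= 7.0250e-27 kg*m/s

7.0250e-27


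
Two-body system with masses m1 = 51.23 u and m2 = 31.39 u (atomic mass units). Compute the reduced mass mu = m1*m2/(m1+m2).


mu = m1 * m2 / (m1 + m2)
= 51.23 * 31.39 / (51.23 + 31.39)
= 1608.1097 / 82.62
= 19.4639 u

19.4639


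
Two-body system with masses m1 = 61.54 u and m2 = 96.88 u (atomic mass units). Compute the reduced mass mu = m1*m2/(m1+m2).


mu = m1 * m2 / (m1 + m2)
= 61.54 * 96.88 / (61.54 + 96.88)
= 5961.9952 / 158.42
= 37.6341 u

37.6341


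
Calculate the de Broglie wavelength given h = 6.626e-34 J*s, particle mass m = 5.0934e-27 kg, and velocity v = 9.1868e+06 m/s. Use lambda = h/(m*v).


lambda = h / (m * v)
= 6.626e-34 / (5.0934e-27 * 9.1868e+06)
= 6.626e-34 / 4.6792e-20
= 1.4161e-14 m

1.4161e-14


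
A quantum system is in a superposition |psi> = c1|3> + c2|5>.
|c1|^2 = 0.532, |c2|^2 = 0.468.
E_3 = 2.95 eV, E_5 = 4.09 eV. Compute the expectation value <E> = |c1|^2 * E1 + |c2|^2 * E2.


<E> = |c1|^2 * E1 + |c2|^2 * E2
= 0.532 * 2.95 + 0.468 * 4.09
= 1.5694 + 1.9141
= 3.4835 eV

3.4835


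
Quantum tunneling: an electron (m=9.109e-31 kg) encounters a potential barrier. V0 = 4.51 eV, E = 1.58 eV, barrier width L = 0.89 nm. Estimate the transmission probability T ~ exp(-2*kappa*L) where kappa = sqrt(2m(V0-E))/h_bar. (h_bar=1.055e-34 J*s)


V0 - E = 2.93 eV = 4.6939e-19 J
kappa = sqrt(2 * m * (V0-E)) / h_bar
= sqrt(2 * 9.109e-31 * 4.6939e-19) / 1.055e-34
= 8.7652e+09 /m
2*kappa*L = 2 * 8.7652e+09 * 0.89e-9
= 15.6021
T = exp(-15.6021) = 1.675312e-07

1.675312e-07


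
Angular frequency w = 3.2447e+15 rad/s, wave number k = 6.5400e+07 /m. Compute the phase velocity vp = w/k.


vp = w / k
= 3.2447e+15 / 6.5400e+07
= 4.9613e+07 m/s

4.9613e+07


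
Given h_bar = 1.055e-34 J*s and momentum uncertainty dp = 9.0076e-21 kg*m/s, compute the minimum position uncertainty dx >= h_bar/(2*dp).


dx = h_bar / (2 * dp)
= 1.055e-34 / (2 * 9.0076e-21)
= 1.055e-34 / 1.8015e-20
= 5.8562e-15 m

5.8562e-15


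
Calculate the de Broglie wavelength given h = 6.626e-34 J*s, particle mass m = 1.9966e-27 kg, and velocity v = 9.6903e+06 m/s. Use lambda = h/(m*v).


lambda = h / (m * v)
= 6.626e-34 / (1.9966e-27 * 9.6903e+06)
= 6.626e-34 / 1.9348e-20
= 3.4247e-14 m

3.4247e-14


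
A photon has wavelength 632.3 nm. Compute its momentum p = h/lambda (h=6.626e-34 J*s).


p = h / lambda
= 6.626e-34 / (632.3e-9)
= 6.626e-34 / 6.3230e-07
= 1.0479e-27 kg*m/s

1.0479e-27


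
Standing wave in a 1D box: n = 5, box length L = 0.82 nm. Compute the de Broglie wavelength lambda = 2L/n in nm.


lambda = 2L / n
= 2 * 0.82 / 5
= 1.64 / 5
= 0.328 nm

0.328


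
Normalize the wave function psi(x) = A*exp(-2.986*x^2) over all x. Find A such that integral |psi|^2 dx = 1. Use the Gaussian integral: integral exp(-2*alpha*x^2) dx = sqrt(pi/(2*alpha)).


integral |psi|^2 dx = A^2 * sqrt(pi/(2*alpha)) = 1
A^2 = sqrt(2*alpha/pi)
= sqrt(2 * 2.986 / pi)
= 1.378748
A = sqrt(1.378748)
= 1.1742

1.1742


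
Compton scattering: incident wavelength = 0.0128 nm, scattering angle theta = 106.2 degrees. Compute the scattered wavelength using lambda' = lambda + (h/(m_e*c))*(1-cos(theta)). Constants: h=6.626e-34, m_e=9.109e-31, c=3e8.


Compton wavelength: h/(m_e*c) = 2.4247e-12 m
d_lambda = 2.4247e-12 * (1 - cos(106.2 deg))
= 2.4247e-12 * 1.278991
= 3.1012e-12 m = 0.003101 nm
lambda' = 0.0128 + 0.003101
= 0.015901 nm

0.015901


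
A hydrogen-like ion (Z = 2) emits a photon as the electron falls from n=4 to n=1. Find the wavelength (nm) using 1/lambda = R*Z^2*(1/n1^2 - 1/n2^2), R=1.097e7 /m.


1/lambda = R * Z^2 * (1/n1^2 - 1/n2^2)
= 1.097e7 * 2^2 * (1/1^2 - 1/4^2)
= 1.097e7 * 4 * (1.0 - 0.0625)
= 4.1138e+07 /m
lambda = 1 / 4.1138e+07
= 24.3087 nm

24.3087


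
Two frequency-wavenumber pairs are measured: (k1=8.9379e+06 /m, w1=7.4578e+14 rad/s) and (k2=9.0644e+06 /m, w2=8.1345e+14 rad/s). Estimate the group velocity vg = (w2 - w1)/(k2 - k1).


vg = (w2 - w1) / (k2 - k1)
= (8.1345e+14 - 7.4578e+14) / (9.0644e+06 - 8.9379e+06)
= 6.7670e+13 / 1.2650e+05
= 5.3494e+08 m/s

5.3494e+08


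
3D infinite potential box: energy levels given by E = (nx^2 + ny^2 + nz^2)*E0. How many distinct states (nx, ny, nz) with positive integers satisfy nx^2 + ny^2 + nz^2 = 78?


Enumerate all (nx, ny, nz) with nx^2 + ny^2 + nz^2 = 78:
(2,5,7)
(2,7,5)
(5,2,7)
(5,7,2)
(7,2,5)
(7,5,2)
Total degeneracy = 6

6


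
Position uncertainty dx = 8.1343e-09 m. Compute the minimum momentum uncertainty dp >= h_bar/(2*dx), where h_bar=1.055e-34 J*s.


dp = h_bar / (2 * dx)
= 1.055e-34 / (2 * 8.1343e-09)
= 1.055e-34 / 1.6269e-08
= 6.4849e-27 kg*m/s

6.4849e-27


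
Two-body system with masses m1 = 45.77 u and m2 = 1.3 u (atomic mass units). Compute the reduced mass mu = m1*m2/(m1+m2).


mu = m1 * m2 / (m1 + m2)
= 45.77 * 1.3 / (45.77 + 1.3)
= 59.501 / 47.07
= 1.2641 u

1.2641


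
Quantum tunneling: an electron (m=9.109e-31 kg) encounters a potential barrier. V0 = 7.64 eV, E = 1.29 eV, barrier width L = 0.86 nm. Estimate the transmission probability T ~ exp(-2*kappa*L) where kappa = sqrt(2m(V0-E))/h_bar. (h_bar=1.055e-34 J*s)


V0 - E = 6.35 eV = 1.0173e-18 J
kappa = sqrt(2 * m * (V0-E)) / h_bar
= sqrt(2 * 9.109e-31 * 1.0173e-18) / 1.055e-34
= 1.2904e+10 /m
2*kappa*L = 2 * 1.2904e+10 * 0.86e-9
= 22.1945
T = exp(-22.1945) = 2.296526e-10

2.296526e-10


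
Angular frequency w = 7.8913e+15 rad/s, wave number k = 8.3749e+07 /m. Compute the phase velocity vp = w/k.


vp = w / k
= 7.8913e+15 / 8.3749e+07
= 9.4226e+07 m/s

9.4226e+07


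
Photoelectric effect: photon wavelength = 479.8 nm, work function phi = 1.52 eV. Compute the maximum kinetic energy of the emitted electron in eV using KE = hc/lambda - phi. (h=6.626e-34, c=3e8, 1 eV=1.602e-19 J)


E_photon = hc / lambda
= (6.626e-34)(3e8) / (479.8e-9)
= 4.1430e-19 J
= 2.5861 eV
KE = E_photon - phi
= 2.5861 - 1.52
= 1.0661 eV

1.0661


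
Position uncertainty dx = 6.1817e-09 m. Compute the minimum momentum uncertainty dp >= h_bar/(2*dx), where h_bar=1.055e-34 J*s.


dp = h_bar / (2 * dx)
= 1.055e-34 / (2 * 6.1817e-09)
= 1.055e-34 / 1.2363e-08
= 8.5333e-27 kg*m/s

8.5333e-27


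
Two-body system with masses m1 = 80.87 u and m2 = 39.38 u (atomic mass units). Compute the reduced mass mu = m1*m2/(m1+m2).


mu = m1 * m2 / (m1 + m2)
= 80.87 * 39.38 / (80.87 + 39.38)
= 3184.6606 / 120.25
= 26.4837 u

26.4837


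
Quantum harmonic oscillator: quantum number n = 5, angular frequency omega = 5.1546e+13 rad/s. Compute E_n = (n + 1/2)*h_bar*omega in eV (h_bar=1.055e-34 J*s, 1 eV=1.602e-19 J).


E = (n + 1/2) * h_bar * omega
= (5 + 0.5) * 1.055e-34 * 5.1546e+13
= 5.5 * 5.4381e-21
= 2.9910e-20 J
= 0.1867 eV

0.1867


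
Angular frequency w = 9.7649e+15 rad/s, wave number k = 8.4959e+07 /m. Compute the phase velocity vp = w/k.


vp = w / k
= 9.7649e+15 / 8.4959e+07
= 1.1494e+08 m/s

1.1494e+08


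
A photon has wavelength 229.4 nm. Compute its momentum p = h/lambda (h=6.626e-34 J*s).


p = h / lambda
= 6.626e-34 / (229.4e-9)
= 6.626e-34 / 2.2940e-07
= 2.8884e-27 kg*m/s

2.8884e-27


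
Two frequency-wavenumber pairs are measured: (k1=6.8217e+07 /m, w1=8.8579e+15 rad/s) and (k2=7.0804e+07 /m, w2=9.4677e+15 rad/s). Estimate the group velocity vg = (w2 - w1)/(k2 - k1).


vg = (w2 - w1) / (k2 - k1)
= (9.4677e+15 - 8.8579e+15) / (7.0804e+07 - 6.8217e+07)
= 6.0980e+14 / 2.5870e+06
= 2.3572e+08 m/s

2.3572e+08


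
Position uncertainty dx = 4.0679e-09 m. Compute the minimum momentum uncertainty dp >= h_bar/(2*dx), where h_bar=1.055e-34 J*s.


dp = h_bar / (2 * dx)
= 1.055e-34 / (2 * 4.0679e-09)
= 1.055e-34 / 8.1358e-09
= 1.2967e-26 kg*m/s

1.2967e-26


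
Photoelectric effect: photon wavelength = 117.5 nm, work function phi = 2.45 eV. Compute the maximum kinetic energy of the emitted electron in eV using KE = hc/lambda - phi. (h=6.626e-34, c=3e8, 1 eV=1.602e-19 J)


E_photon = hc / lambda
= (6.626e-34)(3e8) / (117.5e-9)
= 1.6917e-18 J
= 10.5602 eV
KE = E_photon - phi
= 10.5602 - 2.45
= 8.1102 eV

8.1102


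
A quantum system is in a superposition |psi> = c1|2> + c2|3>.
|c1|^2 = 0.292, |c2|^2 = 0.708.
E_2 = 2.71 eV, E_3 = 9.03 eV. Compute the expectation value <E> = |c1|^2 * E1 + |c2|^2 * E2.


<E> = |c1|^2 * E1 + |c2|^2 * E2
= 0.292 * 2.71 + 0.708 * 9.03
= 0.7913 + 6.3932
= 7.1846 eV

7.1846


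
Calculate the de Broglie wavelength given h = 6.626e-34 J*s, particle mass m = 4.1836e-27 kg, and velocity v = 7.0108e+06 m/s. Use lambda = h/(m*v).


lambda = h / (m * v)
= 6.626e-34 / (4.1836e-27 * 7.0108e+06)
= 6.626e-34 / 2.9330e-20
= 2.2591e-14 m

2.2591e-14


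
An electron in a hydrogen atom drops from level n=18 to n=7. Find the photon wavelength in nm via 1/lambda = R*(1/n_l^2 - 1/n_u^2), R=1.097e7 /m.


1/lambda = R * (1/n_l^2 - 1/n_u^2)
= 1.097e7 * (1/7^2 - 1/18^2)
= 1.097e7 * (0.020408 - 0.003086)
= 1.097e7 * 0.017322
= 1.9002e+05 /m
lambda = 1 / 1.9002e+05 = 5262.6171 nm

5262.6171


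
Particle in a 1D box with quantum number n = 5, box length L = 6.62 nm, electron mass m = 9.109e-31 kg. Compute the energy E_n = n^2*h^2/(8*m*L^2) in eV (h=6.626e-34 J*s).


E = n^2 * h^2 / (8 * m * L^2)
= 5^2 * (6.626e-34)^2 / (8 * 9.109e-31 * (6.62e-9)^2)
= 25 * 4.3904e-67 / (8 * 9.109e-31 * 4.3824e-17)
= 3.4369e-20 J
= 0.2145 eV

0.2145


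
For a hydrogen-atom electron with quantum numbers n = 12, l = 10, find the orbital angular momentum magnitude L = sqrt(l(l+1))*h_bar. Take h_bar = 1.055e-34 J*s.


L = sqrt(l*(l+1)) * h_bar
= sqrt(10 * 11) * 1.055e-34
= sqrt(110) * 1.055e-34
= 10.4881 * 1.055e-34
= 1.1065e-33 J*s

1.1065e-33


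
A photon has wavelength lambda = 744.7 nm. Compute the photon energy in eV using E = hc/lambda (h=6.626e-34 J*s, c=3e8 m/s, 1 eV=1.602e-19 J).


E = hc / lambda
= (6.626e-34)(3e8) / (744.7e-9)
= 1.9878e-25 / 7.4470e-07
= 2.6693e-19 J
Converting to eV: 2.6693e-19 / 1.602e-19
= 1.6662 eV

1.6662


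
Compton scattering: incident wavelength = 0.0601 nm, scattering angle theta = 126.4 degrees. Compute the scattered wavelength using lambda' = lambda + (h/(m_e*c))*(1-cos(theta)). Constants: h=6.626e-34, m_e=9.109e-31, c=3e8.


Compton wavelength: h/(m_e*c) = 2.4247e-12 m
d_lambda = 2.4247e-12 * (1 - cos(126.4 deg))
= 2.4247e-12 * 1.593419
= 3.8636e-12 m = 0.003864 nm
lambda' = 0.0601 + 0.003864
= 0.063964 nm

0.063964


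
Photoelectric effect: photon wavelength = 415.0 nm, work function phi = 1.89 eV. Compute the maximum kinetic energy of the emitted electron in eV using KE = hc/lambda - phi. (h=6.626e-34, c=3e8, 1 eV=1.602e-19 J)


E_photon = hc / lambda
= (6.626e-34)(3e8) / (415.0e-9)
= 4.7899e-19 J
= 2.9899 eV
KE = E_photon - phi
= 2.9899 - 1.89
= 1.0999 eV

1.0999


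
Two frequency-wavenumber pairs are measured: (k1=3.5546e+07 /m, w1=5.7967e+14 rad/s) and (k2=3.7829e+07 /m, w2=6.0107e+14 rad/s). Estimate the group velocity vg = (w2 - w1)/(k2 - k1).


vg = (w2 - w1) / (k2 - k1)
= (6.0107e+14 - 5.7967e+14) / (3.7829e+07 - 3.5546e+07)
= 2.1400e+13 / 2.2830e+06
= 9.3736e+06 m/s

9.3736e+06


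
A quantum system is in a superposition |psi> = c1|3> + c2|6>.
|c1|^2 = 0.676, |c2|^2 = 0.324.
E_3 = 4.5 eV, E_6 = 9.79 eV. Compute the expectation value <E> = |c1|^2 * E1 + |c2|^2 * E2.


<E> = |c1|^2 * E1 + |c2|^2 * E2
= 0.676 * 4.5 + 0.324 * 9.79
= 3.042 + 3.172
= 6.214 eV

6.214


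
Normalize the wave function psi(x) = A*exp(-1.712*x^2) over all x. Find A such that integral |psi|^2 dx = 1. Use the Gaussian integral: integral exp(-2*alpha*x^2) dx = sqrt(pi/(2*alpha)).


integral |psi|^2 dx = A^2 * sqrt(pi/(2*alpha)) = 1
A^2 = sqrt(2*alpha/pi)
= sqrt(2 * 1.712 / pi)
= 1.043979
A = sqrt(1.043979)
= 1.0218

1.0218


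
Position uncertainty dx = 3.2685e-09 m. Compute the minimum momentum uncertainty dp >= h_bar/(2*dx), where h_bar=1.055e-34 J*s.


dp = h_bar / (2 * dx)
= 1.055e-34 / (2 * 3.2685e-09)
= 1.055e-34 / 6.5370e-09
= 1.6139e-26 kg*m/s

1.6139e-26


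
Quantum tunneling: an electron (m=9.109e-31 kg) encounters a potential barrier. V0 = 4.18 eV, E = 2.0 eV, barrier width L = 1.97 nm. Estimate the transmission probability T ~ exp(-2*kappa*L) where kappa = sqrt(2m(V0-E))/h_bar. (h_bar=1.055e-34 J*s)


V0 - E = 2.18 eV = 3.4924e-19 J
kappa = sqrt(2 * m * (V0-E)) / h_bar
= sqrt(2 * 9.109e-31 * 3.4924e-19) / 1.055e-34
= 7.5606e+09 /m
2*kappa*L = 2 * 7.5606e+09 * 1.97e-9
= 29.7888
T = exp(-29.7888) = 1.155768e-13

1.155768e-13


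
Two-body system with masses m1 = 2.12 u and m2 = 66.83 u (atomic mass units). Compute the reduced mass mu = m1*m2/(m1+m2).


mu = m1 * m2 / (m1 + m2)
= 2.12 * 66.83 / (2.12 + 66.83)
= 141.6796 / 68.95
= 2.0548 u

2.0548


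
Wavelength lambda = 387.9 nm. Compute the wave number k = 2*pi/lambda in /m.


k = 2 * pi / lambda
= 6.2832 / (387.9e-9)
= 6.2832 / 3.8790e-07
= 1.6198e+07 /m

1.6198e+07


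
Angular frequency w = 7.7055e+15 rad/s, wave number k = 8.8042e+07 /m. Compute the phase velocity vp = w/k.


vp = w / k
= 7.7055e+15 / 8.8042e+07
= 8.7521e+07 m/s

8.7521e+07


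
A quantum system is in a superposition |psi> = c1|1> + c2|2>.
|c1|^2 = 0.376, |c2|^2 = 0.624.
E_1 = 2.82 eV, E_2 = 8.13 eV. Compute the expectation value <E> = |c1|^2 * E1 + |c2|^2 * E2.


<E> = |c1|^2 * E1 + |c2|^2 * E2
= 0.376 * 2.82 + 0.624 * 8.13
= 1.0603 + 5.0731
= 6.1334 eV

6.1334


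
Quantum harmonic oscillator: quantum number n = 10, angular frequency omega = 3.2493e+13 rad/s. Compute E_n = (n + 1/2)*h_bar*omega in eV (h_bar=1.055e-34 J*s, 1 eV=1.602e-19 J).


E = (n + 1/2) * h_bar * omega
= (10 + 0.5) * 1.055e-34 * 3.2493e+13
= 10.5 * 3.4280e-21
= 3.5994e-20 J
= 0.2247 eV

0.2247


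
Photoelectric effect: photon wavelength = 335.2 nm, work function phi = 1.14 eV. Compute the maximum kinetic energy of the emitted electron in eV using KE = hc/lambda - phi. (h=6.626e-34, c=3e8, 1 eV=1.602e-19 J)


E_photon = hc / lambda
= (6.626e-34)(3e8) / (335.2e-9)
= 5.9302e-19 J
= 3.7017 eV
KE = E_photon - phi
= 3.7017 - 1.14
= 2.5617 eV

2.5617


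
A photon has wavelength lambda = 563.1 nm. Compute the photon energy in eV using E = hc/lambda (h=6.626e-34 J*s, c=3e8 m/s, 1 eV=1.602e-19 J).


E = hc / lambda
= (6.626e-34)(3e8) / (563.1e-9)
= 1.9878e-25 / 5.6310e-07
= 3.5301e-19 J
Converting to eV: 3.5301e-19 / 1.602e-19
= 2.2036 eV

2.2036


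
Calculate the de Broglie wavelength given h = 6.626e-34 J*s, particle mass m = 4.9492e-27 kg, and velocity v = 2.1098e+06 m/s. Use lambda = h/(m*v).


lambda = h / (m * v)
= 6.626e-34 / (4.9492e-27 * 2.1098e+06)
= 6.626e-34 / 1.0442e-20
= 6.3456e-14 m

6.3456e-14


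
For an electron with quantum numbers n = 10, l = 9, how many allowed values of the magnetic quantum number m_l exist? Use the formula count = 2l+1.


m_l ranges from -l to +l in integer steps
So m_l goes from -9 to +9
Count = 2l + 1 = 2*9 + 1
= 19

19


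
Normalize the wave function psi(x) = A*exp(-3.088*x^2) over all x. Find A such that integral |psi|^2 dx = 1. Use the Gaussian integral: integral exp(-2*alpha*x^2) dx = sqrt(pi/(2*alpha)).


integral |psi|^2 dx = A^2 * sqrt(pi/(2*alpha)) = 1
A^2 = sqrt(2*alpha/pi)
= sqrt(2 * 3.088 / pi)
= 1.402099
A = sqrt(1.402099)
= 1.1841

1.1841


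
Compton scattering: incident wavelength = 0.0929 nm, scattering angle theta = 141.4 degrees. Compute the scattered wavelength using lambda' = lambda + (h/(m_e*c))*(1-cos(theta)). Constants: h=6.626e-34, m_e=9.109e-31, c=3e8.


Compton wavelength: h/(m_e*c) = 2.4247e-12 m
d_lambda = 2.4247e-12 * (1 - cos(141.4 deg))
= 2.4247e-12 * 1.78152
= 4.3197e-12 m = 0.00432 nm
lambda' = 0.0929 + 0.00432
= 0.09722 nm

0.09722


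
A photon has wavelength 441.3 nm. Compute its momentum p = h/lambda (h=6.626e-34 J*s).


p = h / lambda
= 6.626e-34 / (441.3e-9)
= 6.626e-34 / 4.4130e-07
= 1.5015e-27 kg*m/s

1.5015e-27


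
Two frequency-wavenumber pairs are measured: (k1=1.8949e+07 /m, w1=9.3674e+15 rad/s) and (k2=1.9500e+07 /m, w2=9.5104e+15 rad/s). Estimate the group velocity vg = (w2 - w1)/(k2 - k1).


vg = (w2 - w1) / (k2 - k1)
= (9.5104e+15 - 9.3674e+15) / (1.9500e+07 - 1.8949e+07)
= 1.4300e+14 / 5.5100e+05
= 2.5953e+08 m/s

2.5953e+08


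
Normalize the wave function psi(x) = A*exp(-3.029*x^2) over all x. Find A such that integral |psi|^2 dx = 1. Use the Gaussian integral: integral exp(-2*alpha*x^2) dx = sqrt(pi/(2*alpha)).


integral |psi|^2 dx = A^2 * sqrt(pi/(2*alpha)) = 1
A^2 = sqrt(2*alpha/pi)
= sqrt(2 * 3.029 / pi)
= 1.38864
A = sqrt(1.38864)
= 1.1784

1.1784


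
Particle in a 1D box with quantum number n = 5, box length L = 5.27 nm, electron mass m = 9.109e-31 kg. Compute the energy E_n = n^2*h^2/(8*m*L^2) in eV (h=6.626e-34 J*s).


E = n^2 * h^2 / (8 * m * L^2)
= 5^2 * (6.626e-34)^2 / (8 * 9.109e-31 * (5.27e-9)^2)
= 25 * 4.3904e-67 / (8 * 9.109e-31 * 2.7773e-17)
= 5.4233e-20 J
= 0.3385 eV

0.3385


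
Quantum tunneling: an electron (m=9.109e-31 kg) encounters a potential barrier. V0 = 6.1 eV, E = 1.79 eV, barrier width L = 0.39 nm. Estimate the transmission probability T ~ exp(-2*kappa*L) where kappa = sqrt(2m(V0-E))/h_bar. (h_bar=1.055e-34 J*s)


V0 - E = 4.31 eV = 6.9046e-19 J
kappa = sqrt(2 * m * (V0-E)) / h_bar
= sqrt(2 * 9.109e-31 * 6.9046e-19) / 1.055e-34
= 1.0631e+10 /m
2*kappa*L = 2 * 1.0631e+10 * 0.39e-9
= 8.2921
T = exp(-8.2921) = 2.504982e-04

2.504982e-04


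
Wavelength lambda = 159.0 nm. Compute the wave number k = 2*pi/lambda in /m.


k = 2 * pi / lambda
= 6.2832 / (159.0e-9)
= 6.2832 / 1.5900e-07
= 3.9517e+07 /m

3.9517e+07


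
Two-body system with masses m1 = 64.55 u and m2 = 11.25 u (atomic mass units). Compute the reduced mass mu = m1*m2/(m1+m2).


mu = m1 * m2 / (m1 + m2)
= 64.55 * 11.25 / (64.55 + 11.25)
= 726.1875 / 75.8
= 9.5803 u

9.5803


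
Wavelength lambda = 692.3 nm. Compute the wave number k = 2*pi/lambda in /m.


k = 2 * pi / lambda
= 6.2832 / (692.3e-9)
= 6.2832 / 6.9230e-07
= 9.0758e+06 /m

9.0758e+06


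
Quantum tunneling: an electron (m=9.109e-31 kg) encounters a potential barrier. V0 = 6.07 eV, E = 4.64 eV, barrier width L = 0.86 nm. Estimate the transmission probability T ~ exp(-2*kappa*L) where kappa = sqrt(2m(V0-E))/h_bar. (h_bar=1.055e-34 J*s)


V0 - E = 1.43 eV = 2.2909e-19 J
kappa = sqrt(2 * m * (V0-E)) / h_bar
= sqrt(2 * 9.109e-31 * 2.2909e-19) / 1.055e-34
= 6.1235e+09 /m
2*kappa*L = 2 * 6.1235e+09 * 0.86e-9
= 10.5324
T = exp(-10.5324) = 2.665969e-05

2.665969e-05


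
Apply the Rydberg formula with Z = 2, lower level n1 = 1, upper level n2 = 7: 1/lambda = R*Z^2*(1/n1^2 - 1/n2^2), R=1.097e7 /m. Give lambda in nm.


1/lambda = R * Z^2 * (1/n1^2 - 1/n2^2)
= 1.097e7 * 2^2 * (1/1^2 - 1/7^2)
= 1.097e7 * 4 * (1.0 - 0.020408)
= 4.2984e+07 /m
lambda = 1 / 4.2984e+07
= 23.2642 nm

23.2642


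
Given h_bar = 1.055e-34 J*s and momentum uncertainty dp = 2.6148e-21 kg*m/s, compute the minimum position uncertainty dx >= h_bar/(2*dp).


dx = h_bar / (2 * dp)
= 1.055e-34 / (2 * 2.6148e-21)
= 1.055e-34 / 5.2296e-21
= 2.0174e-14 m

2.0174e-14


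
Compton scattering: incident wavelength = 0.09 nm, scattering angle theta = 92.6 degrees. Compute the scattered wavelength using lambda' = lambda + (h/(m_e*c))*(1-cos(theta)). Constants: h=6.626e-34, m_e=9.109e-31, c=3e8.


Compton wavelength: h/(m_e*c) = 2.4247e-12 m
d_lambda = 2.4247e-12 * (1 - cos(92.6 deg))
= 2.4247e-12 * 1.045363
= 2.5347e-12 m = 0.002535 nm
lambda' = 0.09 + 0.002535
= 0.092535 nm

0.092535


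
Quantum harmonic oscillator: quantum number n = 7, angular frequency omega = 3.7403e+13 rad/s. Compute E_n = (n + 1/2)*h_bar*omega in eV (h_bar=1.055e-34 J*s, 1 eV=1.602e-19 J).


E = (n + 1/2) * h_bar * omega
= (7 + 0.5) * 1.055e-34 * 3.7403e+13
= 7.5 * 3.9460e-21
= 2.9595e-20 J
= 0.1847 eV

0.1847


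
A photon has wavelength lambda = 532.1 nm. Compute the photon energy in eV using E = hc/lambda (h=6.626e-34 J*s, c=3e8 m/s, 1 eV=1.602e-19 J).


E = hc / lambda
= (6.626e-34)(3e8) / (532.1e-9)
= 1.9878e-25 / 5.3210e-07
= 3.7358e-19 J
Converting to eV: 3.7358e-19 / 1.602e-19
= 2.3319 eV

2.3319


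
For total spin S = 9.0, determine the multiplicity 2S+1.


Spin multiplicity = 2S + 1
= 2 * 9.0 + 1
= 18.0 + 1
= 19

19


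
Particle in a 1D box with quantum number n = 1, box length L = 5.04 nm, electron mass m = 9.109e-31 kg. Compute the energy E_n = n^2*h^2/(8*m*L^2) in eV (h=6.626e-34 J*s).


E = n^2 * h^2 / (8 * m * L^2)
= 1^2 * (6.626e-34)^2 / (8 * 9.109e-31 * (5.04e-9)^2)
= 1 * 4.3904e-67 / (8 * 9.109e-31 * 2.5402e-17)
= 2.3718e-21 J
= 0.0148 eV

0.0148


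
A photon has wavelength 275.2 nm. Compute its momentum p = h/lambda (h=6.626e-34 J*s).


p = h / lambda
= 6.626e-34 / (275.2e-9)
= 6.626e-34 / 2.7520e-07
= 2.4077e-27 kg*m/s

2.4077e-27


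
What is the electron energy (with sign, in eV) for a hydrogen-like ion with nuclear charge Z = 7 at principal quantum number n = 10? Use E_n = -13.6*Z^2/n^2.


E_n = -13.6 * Z^2 / n^2
= -13.6 * 7^2 / 10^2
= -13.6 * 49 / 100
= -6.664 eV

-6.664


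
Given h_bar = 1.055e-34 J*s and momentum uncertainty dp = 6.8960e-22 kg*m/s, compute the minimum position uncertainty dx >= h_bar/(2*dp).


dx = h_bar / (2 * dp)
= 1.055e-34 / (2 * 6.8960e-22)
= 1.055e-34 / 1.3792e-21
= 7.6494e-14 m

7.6494e-14


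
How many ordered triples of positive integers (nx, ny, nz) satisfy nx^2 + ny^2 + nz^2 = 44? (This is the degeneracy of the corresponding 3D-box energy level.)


Enumerate all (nx, ny, nz) with nx^2 + ny^2 + nz^2 = 44:
(2,2,6)
(2,6,2)
(6,2,2)
Total degeneracy = 3

3


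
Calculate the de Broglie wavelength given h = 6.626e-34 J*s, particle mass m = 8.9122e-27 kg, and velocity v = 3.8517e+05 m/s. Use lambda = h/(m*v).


lambda = h / (m * v)
= 6.626e-34 / (8.9122e-27 * 3.8517e+05)
= 6.626e-34 / 3.4327e-21
= 1.9303e-13 m

1.9303e-13


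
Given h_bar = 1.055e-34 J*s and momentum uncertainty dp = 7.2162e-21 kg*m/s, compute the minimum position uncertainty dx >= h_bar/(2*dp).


dx = h_bar / (2 * dp)
= 1.055e-34 / (2 * 7.2162e-21)
= 1.055e-34 / 1.4432e-20
= 7.3099e-15 m

7.3099e-15


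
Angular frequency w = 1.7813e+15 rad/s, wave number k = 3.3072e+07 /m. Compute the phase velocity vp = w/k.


vp = w / k
= 1.7813e+15 / 3.3072e+07
= 5.3861e+07 m/s

5.3861e+07


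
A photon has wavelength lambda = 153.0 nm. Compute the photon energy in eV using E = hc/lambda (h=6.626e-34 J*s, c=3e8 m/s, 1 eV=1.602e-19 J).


E = hc / lambda
= (6.626e-34)(3e8) / (153.0e-9)
= 1.9878e-25 / 1.5300e-07
= 1.2992e-18 J
Converting to eV: 1.2992e-18 / 1.602e-19
= 8.11 eV

8.11


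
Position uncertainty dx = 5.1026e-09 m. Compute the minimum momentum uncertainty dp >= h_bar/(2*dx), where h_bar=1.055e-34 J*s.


dp = h_bar / (2 * dx)
= 1.055e-34 / (2 * 5.1026e-09)
= 1.055e-34 / 1.0205e-08
= 1.0338e-26 kg*m/s

1.0338e-26


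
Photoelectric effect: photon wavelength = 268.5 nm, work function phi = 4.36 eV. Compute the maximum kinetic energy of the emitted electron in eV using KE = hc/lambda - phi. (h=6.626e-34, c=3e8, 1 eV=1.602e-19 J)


E_photon = hc / lambda
= (6.626e-34)(3e8) / (268.5e-9)
= 7.4034e-19 J
= 4.6213 eV
KE = E_photon - phi
= 4.6213 - 4.36
= 0.2613 eV

0.2613


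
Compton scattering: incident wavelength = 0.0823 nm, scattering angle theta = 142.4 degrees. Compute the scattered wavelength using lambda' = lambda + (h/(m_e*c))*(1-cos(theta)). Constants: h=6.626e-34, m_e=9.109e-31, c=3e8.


Compton wavelength: h/(m_e*c) = 2.4247e-12 m
d_lambda = 2.4247e-12 * (1 - cos(142.4 deg))
= 2.4247e-12 * 1.79229
= 4.3458e-12 m = 0.004346 nm
lambda' = 0.0823 + 0.004346
= 0.086646 nm

0.086646


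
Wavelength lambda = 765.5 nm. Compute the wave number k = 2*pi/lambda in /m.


k = 2 * pi / lambda
= 6.2832 / (765.5e-9)
= 6.2832 / 7.6550e-07
= 8.2079e+06 /m

8.2079e+06


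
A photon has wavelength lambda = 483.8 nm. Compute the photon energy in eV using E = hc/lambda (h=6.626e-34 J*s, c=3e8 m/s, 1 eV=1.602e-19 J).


E = hc / lambda
= (6.626e-34)(3e8) / (483.8e-9)
= 1.9878e-25 / 4.8380e-07
= 4.1087e-19 J
Converting to eV: 4.1087e-19 / 1.602e-19
= 2.5647 eV

2.5647


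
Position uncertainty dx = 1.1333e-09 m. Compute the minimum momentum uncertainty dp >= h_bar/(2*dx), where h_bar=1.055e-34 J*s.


dp = h_bar / (2 * dx)
= 1.055e-34 / (2 * 1.1333e-09)
= 1.055e-34 / 2.2666e-09
= 4.6545e-26 kg*m/s

4.6545e-26


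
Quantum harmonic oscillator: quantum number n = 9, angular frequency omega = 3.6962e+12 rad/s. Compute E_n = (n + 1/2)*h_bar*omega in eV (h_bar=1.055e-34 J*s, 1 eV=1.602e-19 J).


E = (n + 1/2) * h_bar * omega
= (9 + 0.5) * 1.055e-34 * 3.6962e+12
= 9.5 * 3.8995e-22
= 3.7045e-21 J
= 0.0231 eV

0.0231


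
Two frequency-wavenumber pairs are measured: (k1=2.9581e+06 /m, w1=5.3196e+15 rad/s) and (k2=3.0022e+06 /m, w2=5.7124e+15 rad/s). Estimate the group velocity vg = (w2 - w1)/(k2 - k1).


vg = (w2 - w1) / (k2 - k1)
= (5.7124e+15 - 5.3196e+15) / (3.0022e+06 - 2.9581e+06)
= 3.9280e+14 / 4.4100e+04
= 8.9070e+09 m/s

8.9070e+09


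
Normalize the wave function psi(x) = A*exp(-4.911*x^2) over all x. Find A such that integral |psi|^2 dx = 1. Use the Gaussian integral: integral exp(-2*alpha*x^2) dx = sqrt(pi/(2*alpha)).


integral |psi|^2 dx = A^2 * sqrt(pi/(2*alpha)) = 1
A^2 = sqrt(2*alpha/pi)
= sqrt(2 * 4.911 / pi)
= 1.768174
A = sqrt(1.768174)
= 1.3297

1.3297


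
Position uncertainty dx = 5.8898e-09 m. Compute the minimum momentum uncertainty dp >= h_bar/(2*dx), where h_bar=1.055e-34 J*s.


dp = h_bar / (2 * dx)
= 1.055e-34 / (2 * 5.8898e-09)
= 1.055e-34 / 1.1780e-08
= 8.9562e-27 kg*m/s

8.9562e-27


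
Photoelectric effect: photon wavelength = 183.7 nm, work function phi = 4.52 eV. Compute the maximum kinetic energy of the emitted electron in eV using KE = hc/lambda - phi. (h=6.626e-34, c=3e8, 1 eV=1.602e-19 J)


E_photon = hc / lambda
= (6.626e-34)(3e8) / (183.7e-9)
= 1.0821e-18 J
= 6.7546 eV
KE = E_photon - phi
= 6.7546 - 4.52
= 2.2346 eV

2.2346


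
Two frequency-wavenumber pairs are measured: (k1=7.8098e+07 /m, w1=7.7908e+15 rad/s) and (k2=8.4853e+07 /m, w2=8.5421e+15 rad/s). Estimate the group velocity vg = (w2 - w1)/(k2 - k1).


vg = (w2 - w1) / (k2 - k1)
= (8.5421e+15 - 7.7908e+15) / (8.4853e+07 - 7.8098e+07)
= 7.5130e+14 / 6.7550e+06
= 1.1122e+08 m/s

1.1122e+08


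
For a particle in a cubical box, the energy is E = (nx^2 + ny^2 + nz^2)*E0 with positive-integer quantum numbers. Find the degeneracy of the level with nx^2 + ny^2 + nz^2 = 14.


Enumerate all (nx, ny, nz) with nx^2 + ny^2 + nz^2 = 14:
(1,2,3)
(1,3,2)
(2,1,3)
(2,3,1)
(3,1,2)
(3,2,1)
Total degeneracy = 6

6


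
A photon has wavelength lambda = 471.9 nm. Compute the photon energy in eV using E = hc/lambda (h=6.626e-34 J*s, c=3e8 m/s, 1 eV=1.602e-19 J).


E = hc / lambda
= (6.626e-34)(3e8) / (471.9e-9)
= 1.9878e-25 / 4.7190e-07
= 4.2123e-19 J
Converting to eV: 4.2123e-19 / 1.602e-19
= 2.6294 eV

2.6294


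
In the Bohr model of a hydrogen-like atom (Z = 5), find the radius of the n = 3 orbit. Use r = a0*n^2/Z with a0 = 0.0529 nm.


r = a0 * n^2 / Z
= 0.0529 * 3^2 / 5
= 0.0529 * 9 / 5
= 0.0952 nm

0.0952


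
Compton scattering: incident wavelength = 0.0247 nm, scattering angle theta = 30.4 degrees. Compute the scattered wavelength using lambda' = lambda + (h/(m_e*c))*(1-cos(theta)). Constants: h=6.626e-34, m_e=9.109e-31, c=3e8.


Compton wavelength: h/(m_e*c) = 2.4247e-12 m
d_lambda = 2.4247e-12 * (1 - cos(30.4 deg))
= 2.4247e-12 * 0.137486
= 3.3336e-13 m = 0.000333 nm
lambda' = 0.0247 + 0.000333
= 0.025033 nm

0.025033


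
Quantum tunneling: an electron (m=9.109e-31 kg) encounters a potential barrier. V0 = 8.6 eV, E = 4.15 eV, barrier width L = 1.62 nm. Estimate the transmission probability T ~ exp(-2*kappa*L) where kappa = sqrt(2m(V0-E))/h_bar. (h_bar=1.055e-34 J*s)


V0 - E = 4.45 eV = 7.1289e-19 J
kappa = sqrt(2 * m * (V0-E)) / h_bar
= sqrt(2 * 9.109e-31 * 7.1289e-19) / 1.055e-34
= 1.0802e+10 /m
2*kappa*L = 2 * 1.0802e+10 * 1.62e-9
= 34.9989
T = exp(-34.9989) = 6.312175e-16

6.312175e-16


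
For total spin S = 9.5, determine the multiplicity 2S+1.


Spin multiplicity = 2S + 1
= 2 * 9.5 + 1
= 19.0 + 1
= 20

20


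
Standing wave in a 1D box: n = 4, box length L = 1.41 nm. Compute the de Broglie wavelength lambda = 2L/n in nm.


lambda = 2L / n
= 2 * 1.41 / 4
= 2.82 / 4
= 0.705 nm

0.705


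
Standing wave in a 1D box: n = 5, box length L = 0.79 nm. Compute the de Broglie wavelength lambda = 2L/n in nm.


lambda = 2L / n
= 2 * 0.79 / 5
= 1.58 / 5
= 0.316 nm

0.316


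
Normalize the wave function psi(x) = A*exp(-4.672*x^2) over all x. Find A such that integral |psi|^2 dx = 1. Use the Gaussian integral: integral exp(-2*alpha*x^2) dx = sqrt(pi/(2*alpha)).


integral |psi|^2 dx = A^2 * sqrt(pi/(2*alpha)) = 1
A^2 = sqrt(2*alpha/pi)
= sqrt(2 * 4.672 / pi)
= 1.724612
A = sqrt(1.724612)
= 1.3132

1.3132


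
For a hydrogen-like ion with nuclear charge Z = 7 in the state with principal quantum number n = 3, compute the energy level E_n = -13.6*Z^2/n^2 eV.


E_n = -13.6 * Z^2 / n^2
= -13.6 * 7^2 / 3^2
= -13.6 * 49 / 9
= -74.0444 eV

-74.0444


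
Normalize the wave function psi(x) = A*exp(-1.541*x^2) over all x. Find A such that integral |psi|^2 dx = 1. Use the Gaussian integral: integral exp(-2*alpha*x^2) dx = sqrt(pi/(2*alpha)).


integral |psi|^2 dx = A^2 * sqrt(pi/(2*alpha)) = 1
A^2 = sqrt(2*alpha/pi)
= sqrt(2 * 1.541 / pi)
= 0.99047
A = sqrt(0.99047)
= 0.9952

0.9952


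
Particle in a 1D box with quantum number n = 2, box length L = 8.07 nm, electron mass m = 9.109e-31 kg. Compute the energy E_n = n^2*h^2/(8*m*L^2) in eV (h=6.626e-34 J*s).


E = n^2 * h^2 / (8 * m * L^2)
= 2^2 * (6.626e-34)^2 / (8 * 9.109e-31 * (8.07e-9)^2)
= 4 * 4.3904e-67 / (8 * 9.109e-31 * 6.5125e-17)
= 3.7005e-21 J
= 0.0231 eV

0.0231


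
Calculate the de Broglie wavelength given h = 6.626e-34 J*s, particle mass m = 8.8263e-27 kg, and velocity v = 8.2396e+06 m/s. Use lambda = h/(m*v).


lambda = h / (m * v)
= 6.626e-34 / (8.8263e-27 * 8.2396e+06)
= 6.626e-34 / 7.2725e-20
= 9.1110e-15 m

9.1110e-15


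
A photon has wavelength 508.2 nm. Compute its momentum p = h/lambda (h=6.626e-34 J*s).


p = h / lambda
= 6.626e-34 / (508.2e-9)
= 6.626e-34 / 5.0820e-07
= 1.3038e-27 kg*m/s

1.3038e-27


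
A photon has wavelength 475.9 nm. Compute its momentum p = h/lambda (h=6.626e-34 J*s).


p = h / lambda
= 6.626e-34 / (475.9e-9)
= 6.626e-34 / 4.7590e-07
= 1.3923e-27 kg*m/s

1.3923e-27


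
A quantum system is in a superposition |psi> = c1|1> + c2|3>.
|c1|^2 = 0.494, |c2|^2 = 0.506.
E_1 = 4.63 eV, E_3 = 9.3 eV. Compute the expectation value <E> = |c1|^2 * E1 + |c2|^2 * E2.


<E> = |c1|^2 * E1 + |c2|^2 * E2
= 0.494 * 4.63 + 0.506 * 9.3
= 2.2872 + 4.7058
= 6.993 eV

6.993


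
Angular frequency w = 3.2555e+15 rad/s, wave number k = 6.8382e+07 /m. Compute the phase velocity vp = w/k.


vp = w / k
= 3.2555e+15 / 6.8382e+07
= 4.7608e+07 m/s

4.7608e+07


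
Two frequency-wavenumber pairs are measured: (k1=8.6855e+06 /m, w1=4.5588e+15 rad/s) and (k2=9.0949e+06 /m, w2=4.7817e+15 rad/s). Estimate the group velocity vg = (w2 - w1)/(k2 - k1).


vg = (w2 - w1) / (k2 - k1)
= (4.7817e+15 - 4.5588e+15) / (9.0949e+06 - 8.6855e+06)
= 2.2290e+14 / 4.0940e+05
= 5.4446e+08 m/s

5.4446e+08


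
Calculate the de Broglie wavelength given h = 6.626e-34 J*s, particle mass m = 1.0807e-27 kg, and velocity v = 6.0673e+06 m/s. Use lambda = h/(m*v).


lambda = h / (m * v)
= 6.626e-34 / (1.0807e-27 * 6.0673e+06)
= 6.626e-34 / 6.5569e-21
= 1.0105e-13 m

1.0105e-13


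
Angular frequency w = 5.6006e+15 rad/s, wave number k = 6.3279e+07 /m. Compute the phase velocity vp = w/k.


vp = w / k
= 5.6006e+15 / 6.3279e+07
= 8.8506e+07 m/s

8.8506e+07


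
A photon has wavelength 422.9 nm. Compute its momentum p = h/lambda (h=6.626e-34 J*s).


p = h / lambda
= 6.626e-34 / (422.9e-9)
= 6.626e-34 / 4.2290e-07
= 1.5668e-27 kg*m/s

1.5668e-27


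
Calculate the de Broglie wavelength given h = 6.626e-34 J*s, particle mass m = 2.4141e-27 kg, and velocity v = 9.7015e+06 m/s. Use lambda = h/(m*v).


lambda = h / (m * v)
= 6.626e-34 / (2.4141e-27 * 9.7015e+06)
= 6.626e-34 / 2.3420e-20
= 2.8292e-14 m

2.8292e-14


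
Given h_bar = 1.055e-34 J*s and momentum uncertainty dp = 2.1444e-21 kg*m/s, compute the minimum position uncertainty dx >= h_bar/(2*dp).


dx = h_bar / (2 * dp)
= 1.055e-34 / (2 * 2.1444e-21)
= 1.055e-34 / 4.2888e-21
= 2.4599e-14 m

2.4599e-14


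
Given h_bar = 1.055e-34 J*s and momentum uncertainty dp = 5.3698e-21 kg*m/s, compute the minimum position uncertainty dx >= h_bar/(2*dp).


dx = h_bar / (2 * dp)
= 1.055e-34 / (2 * 5.3698e-21)
= 1.055e-34 / 1.0740e-20
= 9.8235e-15 m

9.8235e-15


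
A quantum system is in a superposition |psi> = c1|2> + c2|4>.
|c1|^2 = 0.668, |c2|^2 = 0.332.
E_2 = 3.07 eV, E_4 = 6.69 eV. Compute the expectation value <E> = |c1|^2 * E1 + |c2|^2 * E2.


<E> = |c1|^2 * E1 + |c2|^2 * E2
= 0.668 * 3.07 + 0.332 * 6.69
= 2.0508 + 2.2211
= 4.2718 eV

4.2718


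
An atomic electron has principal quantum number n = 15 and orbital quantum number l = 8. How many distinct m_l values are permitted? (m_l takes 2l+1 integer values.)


m_l ranges from -l to +l in integer steps
So m_l goes from -8 to +8
Count = 2l + 1 = 2*8 + 1
= 17

17
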